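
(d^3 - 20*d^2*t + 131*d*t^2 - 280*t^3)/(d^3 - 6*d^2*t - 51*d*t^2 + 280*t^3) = (d - 7*t)/(d + 7*t)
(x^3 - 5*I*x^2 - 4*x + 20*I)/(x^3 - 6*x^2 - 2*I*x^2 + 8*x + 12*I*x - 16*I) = (x^2 + x*(2 - 5*I) - 10*I)/(x^2 - 2*x*(2 + I) + 8*I)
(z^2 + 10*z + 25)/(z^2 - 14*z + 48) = (z^2 + 10*z + 25)/(z^2 - 14*z + 48)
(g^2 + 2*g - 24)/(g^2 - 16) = (g + 6)/(g + 4)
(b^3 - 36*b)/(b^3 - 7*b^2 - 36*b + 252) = b/(b - 7)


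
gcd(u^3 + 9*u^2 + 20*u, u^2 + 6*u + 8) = u + 4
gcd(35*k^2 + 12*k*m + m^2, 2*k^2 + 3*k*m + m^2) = 1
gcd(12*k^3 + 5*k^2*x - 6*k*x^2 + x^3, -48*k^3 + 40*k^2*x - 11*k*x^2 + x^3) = 12*k^2 - 7*k*x + x^2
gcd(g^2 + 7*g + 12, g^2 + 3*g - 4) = g + 4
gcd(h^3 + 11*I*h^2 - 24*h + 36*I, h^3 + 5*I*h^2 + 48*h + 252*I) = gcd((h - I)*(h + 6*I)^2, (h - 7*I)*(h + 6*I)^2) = h^2 + 12*I*h - 36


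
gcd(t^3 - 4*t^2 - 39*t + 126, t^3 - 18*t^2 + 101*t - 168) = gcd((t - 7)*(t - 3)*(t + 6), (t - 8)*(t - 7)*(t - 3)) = t^2 - 10*t + 21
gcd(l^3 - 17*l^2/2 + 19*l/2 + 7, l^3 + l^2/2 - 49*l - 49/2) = l^2 - 13*l/2 - 7/2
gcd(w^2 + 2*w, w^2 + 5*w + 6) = w + 2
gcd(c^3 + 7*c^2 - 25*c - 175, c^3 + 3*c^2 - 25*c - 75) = c^2 - 25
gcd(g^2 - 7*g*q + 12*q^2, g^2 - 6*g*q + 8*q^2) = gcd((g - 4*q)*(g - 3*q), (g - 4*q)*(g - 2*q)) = -g + 4*q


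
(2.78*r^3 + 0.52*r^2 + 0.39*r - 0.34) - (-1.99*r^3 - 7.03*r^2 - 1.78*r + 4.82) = 4.77*r^3 + 7.55*r^2 + 2.17*r - 5.16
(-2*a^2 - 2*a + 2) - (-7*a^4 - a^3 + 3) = 7*a^4 + a^3 - 2*a^2 - 2*a - 1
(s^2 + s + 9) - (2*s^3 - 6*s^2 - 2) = -2*s^3 + 7*s^2 + s + 11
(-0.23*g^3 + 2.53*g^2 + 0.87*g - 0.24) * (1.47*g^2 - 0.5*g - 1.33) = -0.3381*g^5 + 3.8341*g^4 + 0.3198*g^3 - 4.1527*g^2 - 1.0371*g + 0.3192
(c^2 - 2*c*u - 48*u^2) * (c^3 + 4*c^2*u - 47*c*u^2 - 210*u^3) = c^5 + 2*c^4*u - 103*c^3*u^2 - 308*c^2*u^3 + 2676*c*u^4 + 10080*u^5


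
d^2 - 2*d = d*(d - 2)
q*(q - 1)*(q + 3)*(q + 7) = q^4 + 9*q^3 + 11*q^2 - 21*q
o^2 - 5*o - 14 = (o - 7)*(o + 2)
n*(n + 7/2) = n^2 + 7*n/2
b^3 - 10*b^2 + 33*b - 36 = (b - 4)*(b - 3)^2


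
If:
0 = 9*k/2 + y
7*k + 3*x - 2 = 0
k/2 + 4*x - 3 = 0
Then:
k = -2/53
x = 40/53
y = 9/53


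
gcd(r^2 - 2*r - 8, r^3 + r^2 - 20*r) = r - 4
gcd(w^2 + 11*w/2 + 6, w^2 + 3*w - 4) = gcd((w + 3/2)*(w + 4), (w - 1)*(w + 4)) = w + 4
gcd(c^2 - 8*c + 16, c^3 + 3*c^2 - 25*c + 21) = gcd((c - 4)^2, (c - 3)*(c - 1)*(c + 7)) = 1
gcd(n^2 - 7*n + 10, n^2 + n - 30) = n - 5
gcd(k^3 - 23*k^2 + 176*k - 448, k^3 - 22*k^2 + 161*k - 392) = k^2 - 15*k + 56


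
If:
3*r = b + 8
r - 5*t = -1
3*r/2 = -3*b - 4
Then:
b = -16/7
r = 40/21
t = 61/105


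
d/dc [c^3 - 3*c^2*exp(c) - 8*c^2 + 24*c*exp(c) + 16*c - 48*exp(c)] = -3*c^2*exp(c) + 3*c^2 + 18*c*exp(c) - 16*c - 24*exp(c) + 16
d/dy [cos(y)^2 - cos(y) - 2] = sin(y) - sin(2*y)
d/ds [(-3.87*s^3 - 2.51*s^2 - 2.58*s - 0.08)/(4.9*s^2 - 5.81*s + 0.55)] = (-18.963*s^4 + 44.9694*s^3 + 20.8396*s^2 - 1.977*s - 1.8838)/(24.01*s^4 - 56.938*s^3 + 39.1461*s^2 - 6.391*s + 0.3025)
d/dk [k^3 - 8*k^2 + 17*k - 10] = 3*k^2 - 16*k + 17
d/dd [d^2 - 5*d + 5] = 2*d - 5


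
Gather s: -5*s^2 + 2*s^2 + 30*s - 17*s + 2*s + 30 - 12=-3*s^2 + 15*s + 18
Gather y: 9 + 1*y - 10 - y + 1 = 0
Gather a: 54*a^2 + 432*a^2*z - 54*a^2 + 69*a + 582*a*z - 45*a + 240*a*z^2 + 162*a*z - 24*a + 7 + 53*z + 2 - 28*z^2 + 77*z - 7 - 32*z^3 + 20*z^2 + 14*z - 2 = 432*a^2*z + a*(240*z^2 + 744*z) - 32*z^3 - 8*z^2 + 144*z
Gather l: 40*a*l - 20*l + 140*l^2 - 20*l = 140*l^2 + l*(40*a - 40)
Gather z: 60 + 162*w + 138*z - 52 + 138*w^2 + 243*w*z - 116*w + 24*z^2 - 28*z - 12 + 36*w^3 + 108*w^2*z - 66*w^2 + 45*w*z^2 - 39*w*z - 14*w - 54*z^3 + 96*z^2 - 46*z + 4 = 36*w^3 + 72*w^2 + 32*w - 54*z^3 + z^2*(45*w + 120) + z*(108*w^2 + 204*w + 64)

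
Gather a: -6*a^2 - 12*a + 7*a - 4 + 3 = -6*a^2 - 5*a - 1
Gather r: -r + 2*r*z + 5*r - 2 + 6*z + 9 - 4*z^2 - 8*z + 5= r*(2*z + 4) - 4*z^2 - 2*z + 12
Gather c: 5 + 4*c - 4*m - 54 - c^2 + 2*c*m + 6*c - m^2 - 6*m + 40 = -c^2 + c*(2*m + 10) - m^2 - 10*m - 9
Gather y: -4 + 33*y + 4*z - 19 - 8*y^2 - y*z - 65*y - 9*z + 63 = -8*y^2 + y*(-z - 32) - 5*z + 40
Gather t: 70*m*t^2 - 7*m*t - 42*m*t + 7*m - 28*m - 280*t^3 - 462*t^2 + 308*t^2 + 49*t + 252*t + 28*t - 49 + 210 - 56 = -21*m - 280*t^3 + t^2*(70*m - 154) + t*(329 - 49*m) + 105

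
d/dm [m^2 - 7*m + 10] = 2*m - 7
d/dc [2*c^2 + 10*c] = 4*c + 10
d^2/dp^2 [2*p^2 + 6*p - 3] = 4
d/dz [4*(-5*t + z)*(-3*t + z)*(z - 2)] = 60*t^2 - 64*t*z + 64*t + 12*z^2 - 16*z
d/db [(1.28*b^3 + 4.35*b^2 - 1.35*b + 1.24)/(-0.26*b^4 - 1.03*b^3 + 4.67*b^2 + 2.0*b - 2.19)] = (0.3328*b^6 + 2.262*b^5 + 9.4051*b^4 + 3.6286*b^3 + 10.4265*b^2 - 30.6346*b + 0.4765)/(0.0676*b^8 + 0.5356*b^7 - 1.3675*b^6 - 10.6602*b^5 + 18.8277*b^4 + 23.1914*b^3 - 16.4546*b^2 - 8.76*b + 4.7961)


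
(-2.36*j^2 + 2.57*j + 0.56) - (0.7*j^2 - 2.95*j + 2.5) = -3.06*j^2 + 5.52*j - 1.94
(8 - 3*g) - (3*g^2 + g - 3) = -3*g^2 - 4*g + 11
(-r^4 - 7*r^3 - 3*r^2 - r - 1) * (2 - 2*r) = 2*r^5 + 12*r^4 - 8*r^3 - 4*r^2 - 2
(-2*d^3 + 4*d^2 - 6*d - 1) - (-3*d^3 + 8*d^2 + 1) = d^3 - 4*d^2 - 6*d - 2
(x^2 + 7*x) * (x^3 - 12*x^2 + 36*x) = x^5 - 5*x^4 - 48*x^3 + 252*x^2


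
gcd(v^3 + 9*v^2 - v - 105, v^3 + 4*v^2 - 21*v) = v^2 + 4*v - 21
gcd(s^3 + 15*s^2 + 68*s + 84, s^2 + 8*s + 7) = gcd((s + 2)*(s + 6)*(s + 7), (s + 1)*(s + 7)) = s + 7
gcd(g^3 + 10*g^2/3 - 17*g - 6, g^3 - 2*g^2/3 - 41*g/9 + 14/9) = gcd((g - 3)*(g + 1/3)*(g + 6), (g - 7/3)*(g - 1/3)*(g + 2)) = 1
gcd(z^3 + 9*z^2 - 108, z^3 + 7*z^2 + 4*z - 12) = z + 6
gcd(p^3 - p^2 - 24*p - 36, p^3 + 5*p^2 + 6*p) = p^2 + 5*p + 6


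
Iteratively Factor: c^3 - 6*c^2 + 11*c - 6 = (c - 1)*(c^2 - 5*c + 6) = (c - 3)*(c - 1)*(c - 2)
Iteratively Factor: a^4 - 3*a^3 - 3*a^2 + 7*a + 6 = (a + 1)*(a^3 - 4*a^2 + a + 6) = (a + 1)^2*(a^2 - 5*a + 6) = (a - 2)*(a + 1)^2*(a - 3)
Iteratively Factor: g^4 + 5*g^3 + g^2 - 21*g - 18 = (g - 2)*(g^3 + 7*g^2 + 15*g + 9) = (g - 2)*(g + 3)*(g^2 + 4*g + 3) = (g - 2)*(g + 3)^2*(g + 1)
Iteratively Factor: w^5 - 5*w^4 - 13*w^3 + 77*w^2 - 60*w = (w - 5)*(w^4 - 13*w^2 + 12*w) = (w - 5)*(w - 3)*(w^3 + 3*w^2 - 4*w) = w*(w - 5)*(w - 3)*(w^2 + 3*w - 4) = w*(w - 5)*(w - 3)*(w - 1)*(w + 4)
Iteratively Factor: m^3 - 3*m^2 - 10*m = (m)*(m^2 - 3*m - 10) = m*(m + 2)*(m - 5)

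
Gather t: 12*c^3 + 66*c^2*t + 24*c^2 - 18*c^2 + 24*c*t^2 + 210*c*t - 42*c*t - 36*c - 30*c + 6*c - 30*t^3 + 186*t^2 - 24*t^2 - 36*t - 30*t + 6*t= 12*c^3 + 6*c^2 - 60*c - 30*t^3 + t^2*(24*c + 162) + t*(66*c^2 + 168*c - 60)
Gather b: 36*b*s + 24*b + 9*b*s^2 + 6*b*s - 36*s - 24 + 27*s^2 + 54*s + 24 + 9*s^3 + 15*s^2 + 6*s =b*(9*s^2 + 42*s + 24) + 9*s^3 + 42*s^2 + 24*s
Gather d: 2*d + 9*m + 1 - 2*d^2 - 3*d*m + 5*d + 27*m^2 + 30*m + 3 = -2*d^2 + d*(7 - 3*m) + 27*m^2 + 39*m + 4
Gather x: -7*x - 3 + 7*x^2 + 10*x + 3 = 7*x^2 + 3*x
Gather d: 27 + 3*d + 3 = 3*d + 30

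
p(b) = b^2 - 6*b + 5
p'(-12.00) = -30.00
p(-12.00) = 221.00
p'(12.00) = 18.00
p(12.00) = 77.00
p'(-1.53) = -9.06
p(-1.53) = 16.52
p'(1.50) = -3.00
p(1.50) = -1.75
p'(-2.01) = -10.02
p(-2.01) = 21.10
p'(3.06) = 0.12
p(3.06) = -4.00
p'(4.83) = 3.66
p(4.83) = -0.65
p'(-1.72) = -9.44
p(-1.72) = 18.28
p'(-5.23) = -16.46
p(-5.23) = 63.73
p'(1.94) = -2.12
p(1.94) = -2.88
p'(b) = 2*b - 6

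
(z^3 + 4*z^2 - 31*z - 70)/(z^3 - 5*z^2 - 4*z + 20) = (z + 7)/(z - 2)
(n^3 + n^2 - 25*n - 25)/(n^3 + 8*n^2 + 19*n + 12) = (n^2 - 25)/(n^2 + 7*n + 12)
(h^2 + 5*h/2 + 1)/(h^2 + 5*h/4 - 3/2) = 2*(2*h + 1)/(4*h - 3)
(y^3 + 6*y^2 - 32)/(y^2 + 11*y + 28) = (y^2 + 2*y - 8)/(y + 7)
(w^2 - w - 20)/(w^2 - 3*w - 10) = (w + 4)/(w + 2)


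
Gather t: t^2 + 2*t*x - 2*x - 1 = t^2 + 2*t*x - 2*x - 1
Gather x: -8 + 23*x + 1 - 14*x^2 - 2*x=-14*x^2 + 21*x - 7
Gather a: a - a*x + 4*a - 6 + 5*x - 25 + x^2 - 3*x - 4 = a*(5 - x) + x^2 + 2*x - 35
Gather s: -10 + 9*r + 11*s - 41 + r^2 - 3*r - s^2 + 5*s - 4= r^2 + 6*r - s^2 + 16*s - 55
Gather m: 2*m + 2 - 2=2*m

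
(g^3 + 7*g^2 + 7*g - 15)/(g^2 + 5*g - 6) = (g^2 + 8*g + 15)/(g + 6)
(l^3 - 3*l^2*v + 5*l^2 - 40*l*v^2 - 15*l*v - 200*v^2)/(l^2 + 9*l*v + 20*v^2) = (l^2 - 8*l*v + 5*l - 40*v)/(l + 4*v)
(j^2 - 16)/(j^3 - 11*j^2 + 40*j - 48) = (j + 4)/(j^2 - 7*j + 12)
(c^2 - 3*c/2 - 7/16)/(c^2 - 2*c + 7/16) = (4*c + 1)/(4*c - 1)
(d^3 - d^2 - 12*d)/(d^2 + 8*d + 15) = d*(d - 4)/(d + 5)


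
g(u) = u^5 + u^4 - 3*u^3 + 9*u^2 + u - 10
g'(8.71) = 30894.92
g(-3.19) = -51.00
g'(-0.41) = -8.03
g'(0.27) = 5.31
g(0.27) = -9.13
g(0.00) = -10.00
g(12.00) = 265682.00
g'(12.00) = 109513.00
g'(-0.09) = -0.70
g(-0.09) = -10.01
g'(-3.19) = 239.91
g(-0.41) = -8.67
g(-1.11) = 3.91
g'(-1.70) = -33.50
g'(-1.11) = -27.95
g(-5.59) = -3692.20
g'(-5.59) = 3802.66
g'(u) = 5*u^4 + 4*u^3 - 9*u^2 + 18*u + 1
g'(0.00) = 1.00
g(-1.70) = 23.20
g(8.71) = 54583.72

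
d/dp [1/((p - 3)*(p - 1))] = 2*(2 - p)/(p^4 - 8*p^3 + 22*p^2 - 24*p + 9)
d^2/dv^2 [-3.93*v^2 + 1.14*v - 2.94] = -7.86000000000000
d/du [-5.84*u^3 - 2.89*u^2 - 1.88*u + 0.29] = -17.52*u^2 - 5.78*u - 1.88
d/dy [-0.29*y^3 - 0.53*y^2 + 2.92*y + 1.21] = -0.87*y^2 - 1.06*y + 2.92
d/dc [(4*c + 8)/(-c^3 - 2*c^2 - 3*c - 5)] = 4*(2*c^3 + 8*c^2 + 8*c + 1)/(c^6 + 4*c^5 + 10*c^4 + 22*c^3 + 29*c^2 + 30*c + 25)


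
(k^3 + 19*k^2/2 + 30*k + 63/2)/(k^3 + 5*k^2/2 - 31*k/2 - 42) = (k + 3)/(k - 4)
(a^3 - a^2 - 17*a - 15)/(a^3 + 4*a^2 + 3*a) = (a - 5)/a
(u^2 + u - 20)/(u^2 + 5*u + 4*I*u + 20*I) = (u - 4)/(u + 4*I)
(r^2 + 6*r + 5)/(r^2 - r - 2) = (r + 5)/(r - 2)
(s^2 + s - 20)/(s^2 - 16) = (s + 5)/(s + 4)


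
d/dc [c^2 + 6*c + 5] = 2*c + 6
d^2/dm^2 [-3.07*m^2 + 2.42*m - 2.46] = -6.14000000000000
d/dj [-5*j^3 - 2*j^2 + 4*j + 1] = -15*j^2 - 4*j + 4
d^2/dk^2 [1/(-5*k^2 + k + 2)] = 2*(-25*k^2 + 5*k + (10*k - 1)^2 + 10)/(-5*k^2 + k + 2)^3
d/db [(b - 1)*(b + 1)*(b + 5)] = 3*b^2 + 10*b - 1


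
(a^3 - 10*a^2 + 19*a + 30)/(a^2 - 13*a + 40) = (a^2 - 5*a - 6)/(a - 8)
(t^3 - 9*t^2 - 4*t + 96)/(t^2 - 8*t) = t - 1 - 12/t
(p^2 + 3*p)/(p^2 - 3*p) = (p + 3)/(p - 3)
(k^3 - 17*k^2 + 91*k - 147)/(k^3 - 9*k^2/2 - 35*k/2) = 2*(k^2 - 10*k + 21)/(k*(2*k + 5))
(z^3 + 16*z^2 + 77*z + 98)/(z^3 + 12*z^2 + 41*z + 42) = (z + 7)/(z + 3)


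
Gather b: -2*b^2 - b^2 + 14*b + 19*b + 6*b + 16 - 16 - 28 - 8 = -3*b^2 + 39*b - 36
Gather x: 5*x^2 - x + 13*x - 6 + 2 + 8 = 5*x^2 + 12*x + 4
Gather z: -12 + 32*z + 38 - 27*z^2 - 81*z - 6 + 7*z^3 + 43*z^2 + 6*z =7*z^3 + 16*z^2 - 43*z + 20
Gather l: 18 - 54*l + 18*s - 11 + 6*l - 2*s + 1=-48*l + 16*s + 8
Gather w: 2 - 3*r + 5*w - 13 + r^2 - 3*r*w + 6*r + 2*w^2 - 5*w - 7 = r^2 - 3*r*w + 3*r + 2*w^2 - 18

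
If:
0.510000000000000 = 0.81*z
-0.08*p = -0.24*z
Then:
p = 1.89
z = 0.63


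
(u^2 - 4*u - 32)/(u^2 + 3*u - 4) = (u - 8)/(u - 1)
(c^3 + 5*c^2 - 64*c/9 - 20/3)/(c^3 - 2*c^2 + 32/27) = 3*(3*c^2 + 13*c - 30)/(9*c^2 - 24*c + 16)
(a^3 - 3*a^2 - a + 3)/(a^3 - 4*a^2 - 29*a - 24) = (a^2 - 4*a + 3)/(a^2 - 5*a - 24)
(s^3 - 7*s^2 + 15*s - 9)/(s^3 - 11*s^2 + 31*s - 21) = (s - 3)/(s - 7)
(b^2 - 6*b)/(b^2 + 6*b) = (b - 6)/(b + 6)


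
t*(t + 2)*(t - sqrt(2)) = t^3 - sqrt(2)*t^2 + 2*t^2 - 2*sqrt(2)*t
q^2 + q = q*(q + 1)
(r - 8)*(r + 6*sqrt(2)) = r^2 - 8*r + 6*sqrt(2)*r - 48*sqrt(2)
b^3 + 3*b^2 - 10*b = b*(b - 2)*(b + 5)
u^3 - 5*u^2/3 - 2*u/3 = u*(u - 2)*(u + 1/3)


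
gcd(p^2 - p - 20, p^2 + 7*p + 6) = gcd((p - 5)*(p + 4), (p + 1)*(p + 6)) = 1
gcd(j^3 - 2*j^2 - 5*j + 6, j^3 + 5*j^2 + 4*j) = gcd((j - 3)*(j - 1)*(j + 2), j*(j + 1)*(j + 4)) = 1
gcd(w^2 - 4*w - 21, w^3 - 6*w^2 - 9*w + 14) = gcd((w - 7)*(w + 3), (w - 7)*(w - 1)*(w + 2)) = w - 7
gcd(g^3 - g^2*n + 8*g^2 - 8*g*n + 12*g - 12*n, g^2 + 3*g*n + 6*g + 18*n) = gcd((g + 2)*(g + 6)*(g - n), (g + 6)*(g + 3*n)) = g + 6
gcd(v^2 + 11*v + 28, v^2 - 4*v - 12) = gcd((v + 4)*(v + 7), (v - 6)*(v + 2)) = 1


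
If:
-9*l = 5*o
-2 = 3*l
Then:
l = -2/3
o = 6/5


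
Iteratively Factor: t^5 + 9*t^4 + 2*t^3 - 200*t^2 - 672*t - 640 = (t + 4)*(t^4 + 5*t^3 - 18*t^2 - 128*t - 160) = (t - 5)*(t + 4)*(t^3 + 10*t^2 + 32*t + 32) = (t - 5)*(t + 2)*(t + 4)*(t^2 + 8*t + 16) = (t - 5)*(t + 2)*(t + 4)^2*(t + 4)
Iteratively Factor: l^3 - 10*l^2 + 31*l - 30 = (l - 3)*(l^2 - 7*l + 10) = (l - 3)*(l - 2)*(l - 5)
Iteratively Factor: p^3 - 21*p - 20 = (p + 4)*(p^2 - 4*p - 5) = (p - 5)*(p + 4)*(p + 1)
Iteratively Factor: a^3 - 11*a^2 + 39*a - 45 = (a - 5)*(a^2 - 6*a + 9) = (a - 5)*(a - 3)*(a - 3)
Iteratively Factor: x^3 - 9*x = (x + 3)*(x^2 - 3*x) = x*(x + 3)*(x - 3)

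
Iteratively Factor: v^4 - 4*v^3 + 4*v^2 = (v)*(v^3 - 4*v^2 + 4*v) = v^2*(v^2 - 4*v + 4) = v^2*(v - 2)*(v - 2)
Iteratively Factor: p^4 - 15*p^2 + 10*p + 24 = (p + 1)*(p^3 - p^2 - 14*p + 24) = (p - 3)*(p + 1)*(p^2 + 2*p - 8) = (p - 3)*(p + 1)*(p + 4)*(p - 2)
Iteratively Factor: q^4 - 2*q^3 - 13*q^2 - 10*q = (q - 5)*(q^3 + 3*q^2 + 2*q) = (q - 5)*(q + 2)*(q^2 + q) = (q - 5)*(q + 1)*(q + 2)*(q)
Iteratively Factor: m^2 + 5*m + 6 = (m + 2)*(m + 3)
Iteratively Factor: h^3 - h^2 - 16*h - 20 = (h + 2)*(h^2 - 3*h - 10) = (h - 5)*(h + 2)*(h + 2)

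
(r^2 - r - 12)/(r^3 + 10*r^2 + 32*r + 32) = (r^2 - r - 12)/(r^3 + 10*r^2 + 32*r + 32)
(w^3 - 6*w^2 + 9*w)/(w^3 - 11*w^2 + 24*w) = (w - 3)/(w - 8)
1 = 1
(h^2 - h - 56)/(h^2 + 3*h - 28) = (h - 8)/(h - 4)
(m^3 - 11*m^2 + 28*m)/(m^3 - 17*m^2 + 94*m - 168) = m/(m - 6)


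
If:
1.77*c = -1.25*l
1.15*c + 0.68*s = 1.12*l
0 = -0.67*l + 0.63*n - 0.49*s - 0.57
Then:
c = -0.248545279101728*s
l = 0.351940115208047*s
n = 1.15206329712602*s + 0.904761904761905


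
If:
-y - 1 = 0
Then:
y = -1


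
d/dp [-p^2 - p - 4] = -2*p - 1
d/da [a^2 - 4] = 2*a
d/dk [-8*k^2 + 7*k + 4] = 7 - 16*k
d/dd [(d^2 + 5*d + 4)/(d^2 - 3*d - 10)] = 2*(-4*d^2 - 14*d - 19)/(d^4 - 6*d^3 - 11*d^2 + 60*d + 100)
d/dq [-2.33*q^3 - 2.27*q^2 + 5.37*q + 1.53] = -6.99*q^2 - 4.54*q + 5.37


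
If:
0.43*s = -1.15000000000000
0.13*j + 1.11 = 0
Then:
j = -8.54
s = -2.67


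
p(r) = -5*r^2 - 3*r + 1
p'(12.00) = -123.00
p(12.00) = -755.00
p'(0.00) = -3.00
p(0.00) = 1.00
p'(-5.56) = 52.60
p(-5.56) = -136.89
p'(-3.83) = 35.30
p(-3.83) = -60.85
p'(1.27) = -15.70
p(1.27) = -10.87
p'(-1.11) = 8.10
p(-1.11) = -1.83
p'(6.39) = -66.90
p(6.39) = -222.33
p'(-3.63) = 33.30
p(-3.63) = -53.99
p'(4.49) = -47.90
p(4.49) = -113.27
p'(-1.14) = 8.40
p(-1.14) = -2.08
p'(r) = -10*r - 3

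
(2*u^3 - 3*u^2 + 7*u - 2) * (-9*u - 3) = -18*u^4 + 21*u^3 - 54*u^2 - 3*u + 6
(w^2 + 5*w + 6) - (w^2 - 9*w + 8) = 14*w - 2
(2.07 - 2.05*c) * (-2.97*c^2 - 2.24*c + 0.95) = 6.0885*c^3 - 1.5559*c^2 - 6.5843*c + 1.9665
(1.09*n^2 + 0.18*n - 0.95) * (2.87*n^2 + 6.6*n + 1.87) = 3.1283*n^4 + 7.7106*n^3 + 0.4998*n^2 - 5.9334*n - 1.7765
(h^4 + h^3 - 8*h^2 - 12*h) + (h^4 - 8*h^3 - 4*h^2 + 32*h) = 2*h^4 - 7*h^3 - 12*h^2 + 20*h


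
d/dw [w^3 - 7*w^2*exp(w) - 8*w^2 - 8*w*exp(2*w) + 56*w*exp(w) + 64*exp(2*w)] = -7*w^2*exp(w) + 3*w^2 - 16*w*exp(2*w) + 42*w*exp(w) - 16*w + 120*exp(2*w) + 56*exp(w)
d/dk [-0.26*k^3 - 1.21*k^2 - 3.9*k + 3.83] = -0.78*k^2 - 2.42*k - 3.9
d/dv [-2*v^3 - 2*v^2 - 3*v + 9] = -6*v^2 - 4*v - 3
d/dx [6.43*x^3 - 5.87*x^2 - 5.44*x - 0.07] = 19.29*x^2 - 11.74*x - 5.44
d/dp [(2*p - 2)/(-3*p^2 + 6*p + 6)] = 2*(p^2 - 2*p + 4)/(3*(p^4 - 4*p^3 + 8*p + 4))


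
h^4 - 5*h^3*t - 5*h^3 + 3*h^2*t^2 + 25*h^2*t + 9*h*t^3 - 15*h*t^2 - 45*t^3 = (h - 5)*(h - 3*t)^2*(h + t)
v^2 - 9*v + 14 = (v - 7)*(v - 2)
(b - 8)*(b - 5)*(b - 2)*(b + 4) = b^4 - 11*b^3 + 6*b^2 + 184*b - 320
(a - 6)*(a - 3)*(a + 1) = a^3 - 8*a^2 + 9*a + 18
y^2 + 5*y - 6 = (y - 1)*(y + 6)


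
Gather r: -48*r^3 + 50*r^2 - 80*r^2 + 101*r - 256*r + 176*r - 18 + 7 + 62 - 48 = -48*r^3 - 30*r^2 + 21*r + 3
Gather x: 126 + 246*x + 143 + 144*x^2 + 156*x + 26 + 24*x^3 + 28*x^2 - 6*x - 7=24*x^3 + 172*x^2 + 396*x + 288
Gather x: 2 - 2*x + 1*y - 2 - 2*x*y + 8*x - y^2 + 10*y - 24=x*(6 - 2*y) - y^2 + 11*y - 24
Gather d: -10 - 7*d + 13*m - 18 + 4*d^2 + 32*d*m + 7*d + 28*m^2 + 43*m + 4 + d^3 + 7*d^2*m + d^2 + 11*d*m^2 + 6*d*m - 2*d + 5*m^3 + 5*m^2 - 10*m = d^3 + d^2*(7*m + 5) + d*(11*m^2 + 38*m - 2) + 5*m^3 + 33*m^2 + 46*m - 24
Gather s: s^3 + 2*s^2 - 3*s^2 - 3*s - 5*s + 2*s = s^3 - s^2 - 6*s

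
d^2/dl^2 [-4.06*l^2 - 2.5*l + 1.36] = -8.12000000000000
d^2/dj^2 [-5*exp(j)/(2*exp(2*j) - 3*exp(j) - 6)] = (-20*exp(4*j) - 30*exp(3*j) - 360*exp(2*j) + 90*exp(j) - 180)*exp(j)/(8*exp(6*j) - 36*exp(5*j) - 18*exp(4*j) + 189*exp(3*j) + 54*exp(2*j) - 324*exp(j) - 216)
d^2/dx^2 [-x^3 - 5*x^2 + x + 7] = -6*x - 10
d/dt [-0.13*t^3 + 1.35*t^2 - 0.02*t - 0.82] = -0.39*t^2 + 2.7*t - 0.02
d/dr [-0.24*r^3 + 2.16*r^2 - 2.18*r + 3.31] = -0.72*r^2 + 4.32*r - 2.18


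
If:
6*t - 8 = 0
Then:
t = 4/3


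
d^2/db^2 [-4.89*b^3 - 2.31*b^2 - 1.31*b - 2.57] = -29.34*b - 4.62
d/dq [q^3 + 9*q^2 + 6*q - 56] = 3*q^2 + 18*q + 6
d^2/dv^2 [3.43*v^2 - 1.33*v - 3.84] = 6.86000000000000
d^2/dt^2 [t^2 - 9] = 2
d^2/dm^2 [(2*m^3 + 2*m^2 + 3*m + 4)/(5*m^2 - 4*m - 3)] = 2*(177*m^3 + 462*m^2 - 51*m + 106)/(125*m^6 - 300*m^5 + 15*m^4 + 296*m^3 - 9*m^2 - 108*m - 27)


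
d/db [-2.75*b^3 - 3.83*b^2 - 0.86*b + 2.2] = -8.25*b^2 - 7.66*b - 0.86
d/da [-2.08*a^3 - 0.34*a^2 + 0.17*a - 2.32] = -6.24*a^2 - 0.68*a + 0.17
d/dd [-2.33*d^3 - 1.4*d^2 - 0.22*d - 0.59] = -6.99*d^2 - 2.8*d - 0.22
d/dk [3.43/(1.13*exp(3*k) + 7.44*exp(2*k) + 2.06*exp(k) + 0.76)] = (-11.6277*exp(2*k) - 51.0384*exp(k) - 7.0658)*exp(k)/(1.13*exp(3*k) + 7.44*exp(2*k) + 2.06*exp(k) + 0.76)^2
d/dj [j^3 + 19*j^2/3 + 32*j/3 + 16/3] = 3*j^2 + 38*j/3 + 32/3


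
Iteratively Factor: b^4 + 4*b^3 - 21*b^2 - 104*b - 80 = (b - 5)*(b^3 + 9*b^2 + 24*b + 16) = (b - 5)*(b + 4)*(b^2 + 5*b + 4) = (b - 5)*(b + 1)*(b + 4)*(b + 4)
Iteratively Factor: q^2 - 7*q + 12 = (q - 4)*(q - 3)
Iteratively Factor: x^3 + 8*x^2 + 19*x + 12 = (x + 1)*(x^2 + 7*x + 12) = (x + 1)*(x + 3)*(x + 4)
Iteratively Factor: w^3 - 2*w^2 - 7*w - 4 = (w - 4)*(w^2 + 2*w + 1) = (w - 4)*(w + 1)*(w + 1)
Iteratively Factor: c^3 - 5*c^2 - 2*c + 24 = (c - 3)*(c^2 - 2*c - 8) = (c - 4)*(c - 3)*(c + 2)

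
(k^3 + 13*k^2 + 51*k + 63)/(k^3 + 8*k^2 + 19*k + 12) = (k^2 + 10*k + 21)/(k^2 + 5*k + 4)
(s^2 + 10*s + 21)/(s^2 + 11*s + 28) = (s + 3)/(s + 4)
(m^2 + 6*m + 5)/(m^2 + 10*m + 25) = (m + 1)/(m + 5)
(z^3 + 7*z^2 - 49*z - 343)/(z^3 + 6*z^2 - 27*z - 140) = (z^2 - 49)/(z^2 - z - 20)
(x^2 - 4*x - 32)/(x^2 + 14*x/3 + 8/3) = 3*(x - 8)/(3*x + 2)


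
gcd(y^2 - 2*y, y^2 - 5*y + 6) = y - 2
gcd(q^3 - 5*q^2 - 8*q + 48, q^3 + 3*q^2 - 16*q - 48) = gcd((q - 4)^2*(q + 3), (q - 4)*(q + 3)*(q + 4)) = q^2 - q - 12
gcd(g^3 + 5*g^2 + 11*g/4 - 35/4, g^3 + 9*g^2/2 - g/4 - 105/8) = g^2 + 6*g + 35/4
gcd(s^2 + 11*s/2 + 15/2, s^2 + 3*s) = s + 3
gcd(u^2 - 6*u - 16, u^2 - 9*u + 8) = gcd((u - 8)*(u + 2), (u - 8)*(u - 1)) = u - 8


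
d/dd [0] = 0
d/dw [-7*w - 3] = -7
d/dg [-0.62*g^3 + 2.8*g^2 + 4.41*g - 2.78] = -1.86*g^2 + 5.6*g + 4.41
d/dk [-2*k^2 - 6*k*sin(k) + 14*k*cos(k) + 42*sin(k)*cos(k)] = -14*k*sin(k) - 6*k*cos(k) - 4*k - 6*sin(k) + 14*cos(k) + 42*cos(2*k)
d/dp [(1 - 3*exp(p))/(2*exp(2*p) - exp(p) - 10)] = ((3*exp(p) - 1)*(4*exp(p) - 1) - 6*exp(2*p) + 3*exp(p) + 30)*exp(p)/(-2*exp(2*p) + exp(p) + 10)^2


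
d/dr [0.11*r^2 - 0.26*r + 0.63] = 0.22*r - 0.26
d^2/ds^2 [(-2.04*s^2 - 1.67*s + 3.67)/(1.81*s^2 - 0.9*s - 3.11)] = (-17.588494*s^3 + 3.23953800000002*s^2 - 92.274162*s + 17.149486)/(5.929741*s^6 - 8.84547*s^5 - 26.167713*s^4 + 29.66814*s^3 + 44.962203*s^2 - 26.11467*s - 30.080231)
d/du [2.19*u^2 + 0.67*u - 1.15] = 4.38*u + 0.67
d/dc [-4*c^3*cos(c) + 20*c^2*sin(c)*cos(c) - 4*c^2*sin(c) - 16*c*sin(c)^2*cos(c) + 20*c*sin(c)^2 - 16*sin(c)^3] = 4*c^3*sin(c) - 40*c^2*sin(c)^2 - 16*c^2*cos(c) + 20*c^2 + 48*c*sin(c)^3 + 80*c*sin(c)*cos(c) - 40*c*sin(c) - 64*sin(c)^2*cos(c) + 20*sin(c)^2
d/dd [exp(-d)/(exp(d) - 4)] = 2*(2 - exp(d))*exp(-d)/(exp(2*d) - 8*exp(d) + 16)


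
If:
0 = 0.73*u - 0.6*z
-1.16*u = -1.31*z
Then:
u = 0.00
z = 0.00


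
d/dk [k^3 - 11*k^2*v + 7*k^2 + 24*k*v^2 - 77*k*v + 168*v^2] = 3*k^2 - 22*k*v + 14*k + 24*v^2 - 77*v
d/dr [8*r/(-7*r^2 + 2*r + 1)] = 8*(7*r^2 + 1)/(49*r^4 - 28*r^3 - 10*r^2 + 4*r + 1)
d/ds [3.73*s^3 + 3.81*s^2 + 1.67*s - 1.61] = 11.19*s^2 + 7.62*s + 1.67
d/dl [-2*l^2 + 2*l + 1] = 2 - 4*l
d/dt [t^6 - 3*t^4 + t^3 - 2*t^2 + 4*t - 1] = 6*t^5 - 12*t^3 + 3*t^2 - 4*t + 4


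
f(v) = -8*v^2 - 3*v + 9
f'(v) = -16*v - 3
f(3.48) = -98.32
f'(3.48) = -58.68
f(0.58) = 4.57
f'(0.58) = -12.28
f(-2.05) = -18.47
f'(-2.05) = 29.80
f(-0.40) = 8.92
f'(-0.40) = 3.40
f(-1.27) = -0.09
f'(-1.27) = 17.32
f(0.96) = -1.25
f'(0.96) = -18.36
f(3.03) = -73.54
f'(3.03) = -51.48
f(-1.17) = 1.56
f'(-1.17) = 15.72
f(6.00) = -297.00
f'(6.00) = -99.00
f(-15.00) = -1746.00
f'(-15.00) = 237.00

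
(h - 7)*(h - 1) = h^2 - 8*h + 7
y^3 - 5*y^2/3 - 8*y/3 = y*(y - 8/3)*(y + 1)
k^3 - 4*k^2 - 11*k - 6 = (k - 6)*(k + 1)^2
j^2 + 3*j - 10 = (j - 2)*(j + 5)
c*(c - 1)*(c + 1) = c^3 - c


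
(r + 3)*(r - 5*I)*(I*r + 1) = I*r^3 + 6*r^2 + 3*I*r^2 + 18*r - 5*I*r - 15*I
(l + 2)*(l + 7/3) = l^2 + 13*l/3 + 14/3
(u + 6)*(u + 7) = u^2 + 13*u + 42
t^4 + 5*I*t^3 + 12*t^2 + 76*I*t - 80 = (t - 4*I)*(t + 2*I)^2*(t + 5*I)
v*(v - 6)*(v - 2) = v^3 - 8*v^2 + 12*v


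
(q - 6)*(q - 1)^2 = q^3 - 8*q^2 + 13*q - 6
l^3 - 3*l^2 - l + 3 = (l - 3)*(l - 1)*(l + 1)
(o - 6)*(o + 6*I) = o^2 - 6*o + 6*I*o - 36*I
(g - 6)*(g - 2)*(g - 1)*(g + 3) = g^4 - 6*g^3 - 7*g^2 + 48*g - 36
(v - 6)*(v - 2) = v^2 - 8*v + 12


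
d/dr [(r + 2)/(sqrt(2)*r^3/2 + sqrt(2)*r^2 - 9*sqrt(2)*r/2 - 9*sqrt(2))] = -2*sqrt(2)*r/(r^4 - 18*r^2 + 81)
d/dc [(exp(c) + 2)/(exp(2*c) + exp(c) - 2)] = -exp(c)/(exp(2*c) - 2*exp(c) + 1)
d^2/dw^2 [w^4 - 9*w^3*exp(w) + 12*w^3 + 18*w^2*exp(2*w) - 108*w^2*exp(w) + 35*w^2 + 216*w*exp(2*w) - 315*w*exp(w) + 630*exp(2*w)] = -9*w^3*exp(w) + 72*w^2*exp(2*w) - 162*w^2*exp(w) + 12*w^2 + 1008*w*exp(2*w) - 801*w*exp(w) + 72*w + 3420*exp(2*w) - 846*exp(w) + 70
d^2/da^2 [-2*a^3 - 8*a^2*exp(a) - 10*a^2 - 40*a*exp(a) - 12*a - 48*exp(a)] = -8*a^2*exp(a) - 72*a*exp(a) - 12*a - 144*exp(a) - 20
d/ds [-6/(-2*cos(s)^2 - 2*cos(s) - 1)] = 12*(sin(s) + sin(2*s))/(2*cos(s) + cos(2*s) + 2)^2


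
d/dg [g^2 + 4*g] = 2*g + 4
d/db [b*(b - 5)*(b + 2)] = 3*b^2 - 6*b - 10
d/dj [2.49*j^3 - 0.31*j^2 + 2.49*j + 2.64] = 7.47*j^2 - 0.62*j + 2.49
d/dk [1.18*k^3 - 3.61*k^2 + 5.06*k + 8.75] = 3.54*k^2 - 7.22*k + 5.06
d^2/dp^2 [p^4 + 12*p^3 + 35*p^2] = 12*p^2 + 72*p + 70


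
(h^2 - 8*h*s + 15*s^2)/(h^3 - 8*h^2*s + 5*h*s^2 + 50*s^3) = (-h + 3*s)/(-h^2 + 3*h*s + 10*s^2)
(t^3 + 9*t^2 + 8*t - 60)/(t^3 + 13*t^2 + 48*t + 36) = (t^2 + 3*t - 10)/(t^2 + 7*t + 6)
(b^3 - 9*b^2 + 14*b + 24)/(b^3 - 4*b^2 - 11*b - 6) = (b - 4)/(b + 1)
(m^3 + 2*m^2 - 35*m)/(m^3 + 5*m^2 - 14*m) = (m - 5)/(m - 2)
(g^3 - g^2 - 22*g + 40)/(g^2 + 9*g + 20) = (g^2 - 6*g + 8)/(g + 4)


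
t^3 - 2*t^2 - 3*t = t*(t - 3)*(t + 1)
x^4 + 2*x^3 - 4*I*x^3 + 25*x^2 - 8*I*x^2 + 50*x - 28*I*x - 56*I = (x + 2)*(x - 7*I)*(x - I)*(x + 4*I)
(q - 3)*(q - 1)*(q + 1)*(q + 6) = q^4 + 3*q^3 - 19*q^2 - 3*q + 18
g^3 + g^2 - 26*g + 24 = (g - 4)*(g - 1)*(g + 6)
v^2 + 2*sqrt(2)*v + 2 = (v + sqrt(2))^2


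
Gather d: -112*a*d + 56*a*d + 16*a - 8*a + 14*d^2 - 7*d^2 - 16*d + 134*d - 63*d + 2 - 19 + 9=8*a + 7*d^2 + d*(55 - 56*a) - 8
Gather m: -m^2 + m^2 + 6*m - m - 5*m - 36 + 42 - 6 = 0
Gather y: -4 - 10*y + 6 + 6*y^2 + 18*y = 6*y^2 + 8*y + 2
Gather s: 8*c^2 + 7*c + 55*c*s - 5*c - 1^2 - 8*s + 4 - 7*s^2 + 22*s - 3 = 8*c^2 + 2*c - 7*s^2 + s*(55*c + 14)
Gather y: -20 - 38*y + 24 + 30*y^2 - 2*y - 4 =30*y^2 - 40*y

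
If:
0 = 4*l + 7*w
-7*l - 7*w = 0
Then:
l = 0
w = 0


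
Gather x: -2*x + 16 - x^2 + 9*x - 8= -x^2 + 7*x + 8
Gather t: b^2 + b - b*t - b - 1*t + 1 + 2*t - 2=b^2 + t*(1 - b) - 1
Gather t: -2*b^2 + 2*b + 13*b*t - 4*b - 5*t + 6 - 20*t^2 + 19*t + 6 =-2*b^2 - 2*b - 20*t^2 + t*(13*b + 14) + 12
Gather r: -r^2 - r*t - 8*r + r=-r^2 + r*(-t - 7)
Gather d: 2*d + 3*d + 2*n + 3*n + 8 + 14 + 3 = 5*d + 5*n + 25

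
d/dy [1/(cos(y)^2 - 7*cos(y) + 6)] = (2*cos(y) - 7)*sin(y)/(cos(y)^2 - 7*cos(y) + 6)^2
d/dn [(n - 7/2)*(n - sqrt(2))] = 2*n - 7/2 - sqrt(2)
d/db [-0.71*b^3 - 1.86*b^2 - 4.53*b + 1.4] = -2.13*b^2 - 3.72*b - 4.53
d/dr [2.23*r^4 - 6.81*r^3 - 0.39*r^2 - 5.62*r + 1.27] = 8.92*r^3 - 20.43*r^2 - 0.78*r - 5.62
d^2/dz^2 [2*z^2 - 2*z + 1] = 4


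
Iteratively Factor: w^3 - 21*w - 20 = (w + 1)*(w^2 - w - 20) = (w + 1)*(w + 4)*(w - 5)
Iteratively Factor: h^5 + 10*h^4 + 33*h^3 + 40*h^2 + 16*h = (h + 4)*(h^4 + 6*h^3 + 9*h^2 + 4*h) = (h + 1)*(h + 4)*(h^3 + 5*h^2 + 4*h) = (h + 1)^2*(h + 4)*(h^2 + 4*h) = h*(h + 1)^2*(h + 4)*(h + 4)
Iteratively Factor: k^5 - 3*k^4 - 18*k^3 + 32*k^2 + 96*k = (k + 3)*(k^4 - 6*k^3 + 32*k) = (k - 4)*(k + 3)*(k^3 - 2*k^2 - 8*k) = k*(k - 4)*(k + 3)*(k^2 - 2*k - 8) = k*(k - 4)^2*(k + 3)*(k + 2)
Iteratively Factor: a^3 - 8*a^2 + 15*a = (a - 5)*(a^2 - 3*a) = (a - 5)*(a - 3)*(a)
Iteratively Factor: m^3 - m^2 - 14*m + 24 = (m - 3)*(m^2 + 2*m - 8) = (m - 3)*(m - 2)*(m + 4)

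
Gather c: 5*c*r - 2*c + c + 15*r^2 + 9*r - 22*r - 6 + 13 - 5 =c*(5*r - 1) + 15*r^2 - 13*r + 2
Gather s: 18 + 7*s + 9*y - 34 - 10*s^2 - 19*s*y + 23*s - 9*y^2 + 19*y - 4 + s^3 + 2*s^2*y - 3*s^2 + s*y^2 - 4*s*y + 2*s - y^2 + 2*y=s^3 + s^2*(2*y - 13) + s*(y^2 - 23*y + 32) - 10*y^2 + 30*y - 20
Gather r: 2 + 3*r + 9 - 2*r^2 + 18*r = -2*r^2 + 21*r + 11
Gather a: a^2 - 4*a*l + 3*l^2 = a^2 - 4*a*l + 3*l^2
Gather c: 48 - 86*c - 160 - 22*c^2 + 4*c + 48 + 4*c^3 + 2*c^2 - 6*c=4*c^3 - 20*c^2 - 88*c - 64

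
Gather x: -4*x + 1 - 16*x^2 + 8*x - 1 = -16*x^2 + 4*x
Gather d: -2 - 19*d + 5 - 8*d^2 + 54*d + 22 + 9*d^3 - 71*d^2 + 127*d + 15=9*d^3 - 79*d^2 + 162*d + 40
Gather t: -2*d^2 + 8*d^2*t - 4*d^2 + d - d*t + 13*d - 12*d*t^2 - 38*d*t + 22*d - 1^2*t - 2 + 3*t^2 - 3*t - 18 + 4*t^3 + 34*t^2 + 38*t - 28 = -6*d^2 + 36*d + 4*t^3 + t^2*(37 - 12*d) + t*(8*d^2 - 39*d + 34) - 48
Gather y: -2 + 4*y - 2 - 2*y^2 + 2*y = -2*y^2 + 6*y - 4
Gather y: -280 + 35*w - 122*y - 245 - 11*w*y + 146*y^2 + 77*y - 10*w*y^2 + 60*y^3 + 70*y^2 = 35*w + 60*y^3 + y^2*(216 - 10*w) + y*(-11*w - 45) - 525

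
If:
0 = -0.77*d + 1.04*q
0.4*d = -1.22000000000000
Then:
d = -3.05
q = -2.26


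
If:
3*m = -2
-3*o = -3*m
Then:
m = -2/3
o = -2/3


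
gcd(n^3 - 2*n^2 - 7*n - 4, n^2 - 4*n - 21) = 1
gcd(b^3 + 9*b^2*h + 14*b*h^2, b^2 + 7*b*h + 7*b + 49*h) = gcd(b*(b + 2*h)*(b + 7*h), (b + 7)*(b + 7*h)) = b + 7*h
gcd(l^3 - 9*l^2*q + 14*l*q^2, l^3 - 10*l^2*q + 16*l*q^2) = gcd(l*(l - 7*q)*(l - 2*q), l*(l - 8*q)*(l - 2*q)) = -l^2 + 2*l*q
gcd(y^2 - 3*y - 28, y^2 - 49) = y - 7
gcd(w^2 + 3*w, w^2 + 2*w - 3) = w + 3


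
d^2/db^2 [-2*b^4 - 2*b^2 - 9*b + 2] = -24*b^2 - 4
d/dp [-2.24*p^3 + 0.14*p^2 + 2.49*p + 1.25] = -6.72*p^2 + 0.28*p + 2.49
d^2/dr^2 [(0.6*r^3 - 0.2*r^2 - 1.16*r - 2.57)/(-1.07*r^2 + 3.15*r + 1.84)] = (3.5527136788005e-15*r^4 - 10.265192*r^3 - 0.848682000000001*r^2 - 50.458422*r + 49.028802)/(1.225043*r^6 - 10.819305*r^5 + 25.531377*r^4 + 5.95444500000001*r^3 - 43.904424*r^2 - 31.99392*r - 6.229504)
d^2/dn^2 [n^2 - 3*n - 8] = 2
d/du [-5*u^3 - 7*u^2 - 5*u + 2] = -15*u^2 - 14*u - 5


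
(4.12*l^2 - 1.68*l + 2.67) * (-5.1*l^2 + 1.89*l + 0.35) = -21.012*l^4 + 16.3548*l^3 - 15.3502*l^2 + 4.4583*l + 0.9345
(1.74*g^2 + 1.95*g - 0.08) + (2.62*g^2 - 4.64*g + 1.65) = 4.36*g^2 - 2.69*g + 1.57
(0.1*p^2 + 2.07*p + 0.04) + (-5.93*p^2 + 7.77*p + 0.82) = -5.83*p^2 + 9.84*p + 0.86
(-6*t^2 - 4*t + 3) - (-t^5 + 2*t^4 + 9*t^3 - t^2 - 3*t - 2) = t^5 - 2*t^4 - 9*t^3 - 5*t^2 - t + 5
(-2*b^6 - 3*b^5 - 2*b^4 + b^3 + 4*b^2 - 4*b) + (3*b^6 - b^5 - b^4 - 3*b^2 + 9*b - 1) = b^6 - 4*b^5 - 3*b^4 + b^3 + b^2 + 5*b - 1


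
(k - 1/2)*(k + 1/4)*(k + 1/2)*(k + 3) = k^4 + 13*k^3/4 + k^2/2 - 13*k/16 - 3/16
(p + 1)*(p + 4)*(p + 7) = p^3 + 12*p^2 + 39*p + 28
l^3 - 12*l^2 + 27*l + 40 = (l - 8)*(l - 5)*(l + 1)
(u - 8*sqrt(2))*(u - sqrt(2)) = u^2 - 9*sqrt(2)*u + 16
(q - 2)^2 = q^2 - 4*q + 4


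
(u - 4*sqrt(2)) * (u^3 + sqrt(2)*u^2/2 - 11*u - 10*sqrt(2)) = u^4 - 7*sqrt(2)*u^3/2 - 15*u^2 + 34*sqrt(2)*u + 80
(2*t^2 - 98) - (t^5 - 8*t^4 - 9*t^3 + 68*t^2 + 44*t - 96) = -t^5 + 8*t^4 + 9*t^3 - 66*t^2 - 44*t - 2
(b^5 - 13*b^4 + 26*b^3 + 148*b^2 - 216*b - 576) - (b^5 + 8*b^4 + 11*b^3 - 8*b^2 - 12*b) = -21*b^4 + 15*b^3 + 156*b^2 - 204*b - 576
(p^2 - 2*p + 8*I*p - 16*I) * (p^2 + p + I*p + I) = p^4 - p^3 + 9*I*p^3 - 10*p^2 - 9*I*p^2 + 8*p - 18*I*p + 16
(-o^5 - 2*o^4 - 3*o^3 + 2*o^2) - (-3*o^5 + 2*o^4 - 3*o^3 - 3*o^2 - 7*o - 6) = 2*o^5 - 4*o^4 + 5*o^2 + 7*o + 6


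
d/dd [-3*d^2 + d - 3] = 1 - 6*d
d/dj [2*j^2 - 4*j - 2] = 4*j - 4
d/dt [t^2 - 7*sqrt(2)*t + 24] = 2*t - 7*sqrt(2)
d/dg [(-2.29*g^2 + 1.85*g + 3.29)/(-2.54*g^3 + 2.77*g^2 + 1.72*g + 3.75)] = (-5.8166*g^4 + 9.398*g^3 + 16.0065*g^2 - 35.4016*g + 1.2787)/(6.4516*g^6 - 14.0716*g^5 - 1.0647*g^4 - 9.5212*g^3 + 23.7334*g^2 + 12.9*g + 14.0625)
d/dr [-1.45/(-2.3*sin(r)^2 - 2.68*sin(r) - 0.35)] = -(6.67*sin(r) + 3.886)*cos(r)/(2.3*sin(r)^2 + 2.68*sin(r) + 0.35)^2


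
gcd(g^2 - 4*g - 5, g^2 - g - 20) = g - 5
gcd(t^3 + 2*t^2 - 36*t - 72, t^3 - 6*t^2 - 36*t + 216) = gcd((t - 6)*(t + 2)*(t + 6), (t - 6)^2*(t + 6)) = t^2 - 36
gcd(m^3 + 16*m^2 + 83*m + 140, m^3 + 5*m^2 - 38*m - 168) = m^2 + 11*m + 28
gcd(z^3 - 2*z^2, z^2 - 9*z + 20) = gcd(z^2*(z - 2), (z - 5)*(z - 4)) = 1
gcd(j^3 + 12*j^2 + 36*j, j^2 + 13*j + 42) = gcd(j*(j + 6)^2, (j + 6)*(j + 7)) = j + 6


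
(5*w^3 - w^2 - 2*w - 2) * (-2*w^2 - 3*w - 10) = -10*w^5 - 13*w^4 - 43*w^3 + 20*w^2 + 26*w + 20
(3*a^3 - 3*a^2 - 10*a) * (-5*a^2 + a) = -15*a^5 + 18*a^4 + 47*a^3 - 10*a^2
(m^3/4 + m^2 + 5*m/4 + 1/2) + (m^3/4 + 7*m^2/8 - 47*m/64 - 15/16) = m^3/2 + 15*m^2/8 + 33*m/64 - 7/16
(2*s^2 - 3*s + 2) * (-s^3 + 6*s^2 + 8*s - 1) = -2*s^5 + 15*s^4 - 4*s^3 - 14*s^2 + 19*s - 2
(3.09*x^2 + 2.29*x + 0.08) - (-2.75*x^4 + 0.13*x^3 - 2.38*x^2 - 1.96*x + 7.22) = 2.75*x^4 - 0.13*x^3 + 5.47*x^2 + 4.25*x - 7.14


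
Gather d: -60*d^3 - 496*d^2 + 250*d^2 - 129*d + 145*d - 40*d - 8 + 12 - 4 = -60*d^3 - 246*d^2 - 24*d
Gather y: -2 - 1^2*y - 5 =-y - 7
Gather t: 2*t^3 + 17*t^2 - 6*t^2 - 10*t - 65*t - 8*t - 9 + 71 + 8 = 2*t^3 + 11*t^2 - 83*t + 70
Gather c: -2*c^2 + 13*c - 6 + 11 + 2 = -2*c^2 + 13*c + 7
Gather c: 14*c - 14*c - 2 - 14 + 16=0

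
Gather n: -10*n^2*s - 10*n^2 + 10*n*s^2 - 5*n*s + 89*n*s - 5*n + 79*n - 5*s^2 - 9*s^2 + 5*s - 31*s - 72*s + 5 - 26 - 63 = n^2*(-10*s - 10) + n*(10*s^2 + 84*s + 74) - 14*s^2 - 98*s - 84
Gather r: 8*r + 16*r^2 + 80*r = 16*r^2 + 88*r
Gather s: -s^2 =-s^2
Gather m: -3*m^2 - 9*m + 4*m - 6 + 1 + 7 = -3*m^2 - 5*m + 2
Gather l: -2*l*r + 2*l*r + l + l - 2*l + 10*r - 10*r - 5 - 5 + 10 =0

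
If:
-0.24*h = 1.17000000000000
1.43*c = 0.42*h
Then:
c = -1.43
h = -4.88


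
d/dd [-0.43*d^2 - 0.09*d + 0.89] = -0.86*d - 0.09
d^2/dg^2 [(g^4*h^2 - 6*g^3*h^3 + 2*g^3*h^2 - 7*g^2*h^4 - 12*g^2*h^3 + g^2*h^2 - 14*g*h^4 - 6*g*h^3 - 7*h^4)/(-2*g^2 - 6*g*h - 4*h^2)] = h^2*(-g^3 - 6*g^2*h - 12*g*h^2 + 28*h^3 - 36*h^2 + 9*h)/(g^3 + 6*g^2*h + 12*g*h^2 + 8*h^3)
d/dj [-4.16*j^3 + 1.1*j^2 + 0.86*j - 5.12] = -12.48*j^2 + 2.2*j + 0.86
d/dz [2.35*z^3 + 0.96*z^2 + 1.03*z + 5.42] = 7.05*z^2 + 1.92*z + 1.03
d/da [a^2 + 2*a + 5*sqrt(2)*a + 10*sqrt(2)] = 2*a + 2 + 5*sqrt(2)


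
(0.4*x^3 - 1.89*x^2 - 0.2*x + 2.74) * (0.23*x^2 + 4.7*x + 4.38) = 0.092*x^5 + 1.4453*x^4 - 7.177*x^3 - 8.588*x^2 + 12.002*x + 12.0012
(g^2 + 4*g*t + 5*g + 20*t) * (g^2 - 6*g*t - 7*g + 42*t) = g^4 - 2*g^3*t - 2*g^3 - 24*g^2*t^2 + 4*g^2*t - 35*g^2 + 48*g*t^2 + 70*g*t + 840*t^2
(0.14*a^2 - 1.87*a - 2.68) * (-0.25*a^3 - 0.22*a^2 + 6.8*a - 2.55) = -0.035*a^5 + 0.4367*a^4 + 2.0334*a^3 - 12.4834*a^2 - 13.4555*a + 6.834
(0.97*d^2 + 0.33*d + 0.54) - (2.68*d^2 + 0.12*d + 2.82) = -1.71*d^2 + 0.21*d - 2.28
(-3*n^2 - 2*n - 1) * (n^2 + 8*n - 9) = -3*n^4 - 26*n^3 + 10*n^2 + 10*n + 9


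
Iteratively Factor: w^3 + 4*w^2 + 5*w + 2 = (w + 1)*(w^2 + 3*w + 2) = (w + 1)*(w + 2)*(w + 1)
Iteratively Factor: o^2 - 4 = (o - 2)*(o + 2)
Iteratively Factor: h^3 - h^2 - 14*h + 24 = (h + 4)*(h^2 - 5*h + 6) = (h - 2)*(h + 4)*(h - 3)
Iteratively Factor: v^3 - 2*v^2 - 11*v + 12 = (v - 1)*(v^2 - v - 12) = (v - 1)*(v + 3)*(v - 4)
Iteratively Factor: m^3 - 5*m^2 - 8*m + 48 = (m - 4)*(m^2 - m - 12) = (m - 4)*(m + 3)*(m - 4)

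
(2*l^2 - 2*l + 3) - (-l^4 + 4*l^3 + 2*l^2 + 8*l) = l^4 - 4*l^3 - 10*l + 3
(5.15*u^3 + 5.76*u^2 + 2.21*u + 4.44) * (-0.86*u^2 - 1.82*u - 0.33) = -4.429*u^5 - 14.3266*u^4 - 14.0833*u^3 - 9.7414*u^2 - 8.8101*u - 1.4652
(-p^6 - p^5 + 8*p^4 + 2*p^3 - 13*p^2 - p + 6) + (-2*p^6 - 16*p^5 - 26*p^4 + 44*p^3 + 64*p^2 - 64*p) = -3*p^6 - 17*p^5 - 18*p^4 + 46*p^3 + 51*p^2 - 65*p + 6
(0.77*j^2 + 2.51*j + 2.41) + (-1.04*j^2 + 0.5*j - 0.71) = -0.27*j^2 + 3.01*j + 1.7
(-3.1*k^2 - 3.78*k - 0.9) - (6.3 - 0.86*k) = -3.1*k^2 - 2.92*k - 7.2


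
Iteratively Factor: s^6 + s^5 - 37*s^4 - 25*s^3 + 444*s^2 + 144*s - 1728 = (s + 3)*(s^5 - 2*s^4 - 31*s^3 + 68*s^2 + 240*s - 576) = (s - 4)*(s + 3)*(s^4 + 2*s^3 - 23*s^2 - 24*s + 144) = (s - 4)*(s - 3)*(s + 3)*(s^3 + 5*s^2 - 8*s - 48) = (s - 4)*(s - 3)*(s + 3)*(s + 4)*(s^2 + s - 12) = (s - 4)*(s - 3)*(s + 3)*(s + 4)^2*(s - 3)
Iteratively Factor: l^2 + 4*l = (l + 4)*(l)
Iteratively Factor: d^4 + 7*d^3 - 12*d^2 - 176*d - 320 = (d + 4)*(d^3 + 3*d^2 - 24*d - 80) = (d + 4)^2*(d^2 - d - 20) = (d + 4)^3*(d - 5)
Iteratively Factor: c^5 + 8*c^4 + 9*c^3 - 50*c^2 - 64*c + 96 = (c - 2)*(c^4 + 10*c^3 + 29*c^2 + 8*c - 48) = (c - 2)*(c + 3)*(c^3 + 7*c^2 + 8*c - 16) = (c - 2)*(c - 1)*(c + 3)*(c^2 + 8*c + 16) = (c - 2)*(c - 1)*(c + 3)*(c + 4)*(c + 4)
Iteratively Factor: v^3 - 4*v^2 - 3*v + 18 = (v + 2)*(v^2 - 6*v + 9) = (v - 3)*(v + 2)*(v - 3)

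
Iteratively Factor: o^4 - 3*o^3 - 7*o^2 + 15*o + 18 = (o - 3)*(o^3 - 7*o - 6) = (o - 3)*(o + 2)*(o^2 - 2*o - 3) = (o - 3)*(o + 1)*(o + 2)*(o - 3)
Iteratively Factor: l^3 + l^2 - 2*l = (l - 1)*(l^2 + 2*l) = (l - 1)*(l + 2)*(l)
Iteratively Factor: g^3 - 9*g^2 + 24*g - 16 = (g - 4)*(g^2 - 5*g + 4) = (g - 4)^2*(g - 1)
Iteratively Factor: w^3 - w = (w - 1)*(w^2 + w) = (w - 1)*(w + 1)*(w)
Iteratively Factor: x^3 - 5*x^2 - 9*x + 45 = (x + 3)*(x^2 - 8*x + 15) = (x - 3)*(x + 3)*(x - 5)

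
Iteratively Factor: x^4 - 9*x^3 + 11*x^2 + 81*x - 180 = (x - 5)*(x^3 - 4*x^2 - 9*x + 36) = (x - 5)*(x + 3)*(x^2 - 7*x + 12) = (x - 5)*(x - 4)*(x + 3)*(x - 3)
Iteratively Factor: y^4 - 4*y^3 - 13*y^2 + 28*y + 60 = (y + 2)*(y^3 - 6*y^2 - y + 30) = (y - 3)*(y + 2)*(y^2 - 3*y - 10) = (y - 3)*(y + 2)^2*(y - 5)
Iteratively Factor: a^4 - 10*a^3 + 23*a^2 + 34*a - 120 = (a + 2)*(a^3 - 12*a^2 + 47*a - 60) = (a - 4)*(a + 2)*(a^2 - 8*a + 15) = (a - 5)*(a - 4)*(a + 2)*(a - 3)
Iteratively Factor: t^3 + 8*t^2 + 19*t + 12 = (t + 4)*(t^2 + 4*t + 3) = (t + 1)*(t + 4)*(t + 3)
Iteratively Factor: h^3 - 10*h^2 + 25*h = (h - 5)*(h^2 - 5*h) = (h - 5)^2*(h)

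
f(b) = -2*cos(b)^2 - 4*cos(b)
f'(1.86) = 2.74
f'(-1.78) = -3.10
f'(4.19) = -1.74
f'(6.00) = -2.19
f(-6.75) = -5.17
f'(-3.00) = -0.00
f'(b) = 4*sin(b)*cos(b) + 4*sin(b)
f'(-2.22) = -1.26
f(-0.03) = -6.00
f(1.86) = 0.98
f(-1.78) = 0.74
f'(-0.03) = -0.24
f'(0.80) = 4.87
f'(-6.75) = -3.41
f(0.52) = -4.98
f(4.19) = 1.50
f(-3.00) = 2.00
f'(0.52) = 3.71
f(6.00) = -5.68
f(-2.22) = 1.69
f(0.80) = -3.76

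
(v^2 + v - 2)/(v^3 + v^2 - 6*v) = (v^2 + v - 2)/(v*(v^2 + v - 6))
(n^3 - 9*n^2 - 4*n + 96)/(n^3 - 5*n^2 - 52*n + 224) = (n + 3)/(n + 7)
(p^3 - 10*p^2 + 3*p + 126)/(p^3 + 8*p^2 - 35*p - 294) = (p^2 - 4*p - 21)/(p^2 + 14*p + 49)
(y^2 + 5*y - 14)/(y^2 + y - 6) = (y + 7)/(y + 3)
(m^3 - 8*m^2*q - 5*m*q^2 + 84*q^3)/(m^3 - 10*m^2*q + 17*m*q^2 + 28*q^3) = (m + 3*q)/(m + q)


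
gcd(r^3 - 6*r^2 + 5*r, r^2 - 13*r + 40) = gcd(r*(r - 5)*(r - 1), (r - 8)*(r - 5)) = r - 5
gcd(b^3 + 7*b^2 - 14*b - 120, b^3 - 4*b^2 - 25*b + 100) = b^2 + b - 20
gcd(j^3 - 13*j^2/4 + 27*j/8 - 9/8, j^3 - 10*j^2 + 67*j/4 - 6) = j - 3/2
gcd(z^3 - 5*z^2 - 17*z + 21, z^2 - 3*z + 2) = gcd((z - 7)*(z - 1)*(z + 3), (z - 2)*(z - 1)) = z - 1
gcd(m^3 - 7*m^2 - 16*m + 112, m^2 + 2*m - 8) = m + 4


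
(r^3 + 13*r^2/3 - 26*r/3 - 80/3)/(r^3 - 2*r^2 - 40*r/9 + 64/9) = 3*(r + 5)/(3*r - 4)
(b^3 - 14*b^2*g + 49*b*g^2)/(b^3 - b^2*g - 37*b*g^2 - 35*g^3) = b*(b - 7*g)/(b^2 + 6*b*g + 5*g^2)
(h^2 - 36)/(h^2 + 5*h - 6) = (h - 6)/(h - 1)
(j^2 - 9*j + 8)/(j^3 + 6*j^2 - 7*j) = (j - 8)/(j*(j + 7))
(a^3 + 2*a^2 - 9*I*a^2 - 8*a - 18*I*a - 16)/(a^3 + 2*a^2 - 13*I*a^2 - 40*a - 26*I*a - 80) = (a - I)/(a - 5*I)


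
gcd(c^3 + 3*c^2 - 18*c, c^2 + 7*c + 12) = 1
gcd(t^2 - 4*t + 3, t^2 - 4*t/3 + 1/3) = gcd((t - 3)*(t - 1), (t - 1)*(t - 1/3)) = t - 1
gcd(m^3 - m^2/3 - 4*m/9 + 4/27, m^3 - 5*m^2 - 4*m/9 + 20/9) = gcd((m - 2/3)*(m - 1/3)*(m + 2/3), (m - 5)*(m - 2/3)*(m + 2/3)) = m^2 - 4/9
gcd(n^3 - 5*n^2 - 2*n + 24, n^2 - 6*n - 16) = n + 2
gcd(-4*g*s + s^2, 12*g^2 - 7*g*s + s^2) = -4*g + s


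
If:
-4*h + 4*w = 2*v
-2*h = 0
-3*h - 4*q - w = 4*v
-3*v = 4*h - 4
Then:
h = 0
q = -3/2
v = 4/3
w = 2/3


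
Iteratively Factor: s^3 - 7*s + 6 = (s + 3)*(s^2 - 3*s + 2) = (s - 1)*(s + 3)*(s - 2)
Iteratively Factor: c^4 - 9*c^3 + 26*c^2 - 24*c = (c - 3)*(c^3 - 6*c^2 + 8*c) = c*(c - 3)*(c^2 - 6*c + 8) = c*(c - 3)*(c - 2)*(c - 4)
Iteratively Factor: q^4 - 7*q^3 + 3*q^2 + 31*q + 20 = (q - 4)*(q^3 - 3*q^2 - 9*q - 5) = (q - 5)*(q - 4)*(q^2 + 2*q + 1) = (q - 5)*(q - 4)*(q + 1)*(q + 1)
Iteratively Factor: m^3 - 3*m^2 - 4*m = (m + 1)*(m^2 - 4*m) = (m - 4)*(m + 1)*(m)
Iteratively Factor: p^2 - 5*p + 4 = (p - 1)*(p - 4)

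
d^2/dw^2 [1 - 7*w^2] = -14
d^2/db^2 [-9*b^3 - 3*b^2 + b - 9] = -54*b - 6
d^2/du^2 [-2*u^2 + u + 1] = -4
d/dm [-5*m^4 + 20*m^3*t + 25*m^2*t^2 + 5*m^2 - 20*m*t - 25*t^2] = -20*m^3 + 60*m^2*t + 50*m*t^2 + 10*m - 20*t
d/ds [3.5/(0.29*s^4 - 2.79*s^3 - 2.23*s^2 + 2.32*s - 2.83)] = (-4.06*s^3 + 29.295*s^2 + 15.61*s - 8.12)/(-0.29*s^4 + 2.79*s^3 + 2.23*s^2 - 2.32*s + 2.83)^2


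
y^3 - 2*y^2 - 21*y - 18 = (y - 6)*(y + 1)*(y + 3)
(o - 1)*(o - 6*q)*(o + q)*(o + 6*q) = o^4 + o^3*q - o^3 - 36*o^2*q^2 - o^2*q - 36*o*q^3 + 36*o*q^2 + 36*q^3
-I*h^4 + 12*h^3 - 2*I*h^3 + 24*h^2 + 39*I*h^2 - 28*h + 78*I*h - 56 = (h + 2)*(h + 4*I)*(h + 7*I)*(-I*h + 1)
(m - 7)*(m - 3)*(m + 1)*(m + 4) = m^4 - 5*m^3 - 25*m^2 + 65*m + 84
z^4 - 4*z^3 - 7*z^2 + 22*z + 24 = (z - 4)*(z - 3)*(z + 1)*(z + 2)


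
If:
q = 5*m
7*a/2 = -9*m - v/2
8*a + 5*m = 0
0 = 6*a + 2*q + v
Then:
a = 0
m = 0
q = 0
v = 0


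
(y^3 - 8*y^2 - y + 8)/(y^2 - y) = y - 7 - 8/y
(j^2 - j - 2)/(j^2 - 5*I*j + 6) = (j^2 - j - 2)/(j^2 - 5*I*j + 6)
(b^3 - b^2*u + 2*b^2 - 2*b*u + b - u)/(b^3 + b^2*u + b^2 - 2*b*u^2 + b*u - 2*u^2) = (b + 1)/(b + 2*u)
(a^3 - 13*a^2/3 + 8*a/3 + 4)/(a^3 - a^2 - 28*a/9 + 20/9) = 3*(3*a^2 - 7*a - 6)/(9*a^2 + 9*a - 10)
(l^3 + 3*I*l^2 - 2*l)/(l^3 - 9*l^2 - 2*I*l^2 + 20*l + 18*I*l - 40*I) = l*(l^2 + 3*I*l - 2)/(l^3 - l^2*(9 + 2*I) + 2*l*(10 + 9*I) - 40*I)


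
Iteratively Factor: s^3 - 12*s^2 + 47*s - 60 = (s - 3)*(s^2 - 9*s + 20) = (s - 5)*(s - 3)*(s - 4)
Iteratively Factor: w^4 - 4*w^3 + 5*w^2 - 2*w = (w - 2)*(w^3 - 2*w^2 + w) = w*(w - 2)*(w^2 - 2*w + 1) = w*(w - 2)*(w - 1)*(w - 1)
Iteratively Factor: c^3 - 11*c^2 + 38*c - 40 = (c - 5)*(c^2 - 6*c + 8) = (c - 5)*(c - 4)*(c - 2)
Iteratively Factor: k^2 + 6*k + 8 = (k + 4)*(k + 2)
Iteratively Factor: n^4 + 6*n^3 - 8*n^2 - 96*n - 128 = (n + 4)*(n^3 + 2*n^2 - 16*n - 32) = (n + 2)*(n + 4)*(n^2 - 16) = (n + 2)*(n + 4)^2*(n - 4)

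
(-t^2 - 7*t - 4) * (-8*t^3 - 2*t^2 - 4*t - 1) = 8*t^5 + 58*t^4 + 50*t^3 + 37*t^2 + 23*t + 4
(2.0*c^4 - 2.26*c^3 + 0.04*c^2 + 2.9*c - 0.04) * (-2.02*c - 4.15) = -4.04*c^5 - 3.7348*c^4 + 9.2982*c^3 - 6.024*c^2 - 11.9542*c + 0.166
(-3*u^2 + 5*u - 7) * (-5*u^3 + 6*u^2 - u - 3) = 15*u^5 - 43*u^4 + 68*u^3 - 38*u^2 - 8*u + 21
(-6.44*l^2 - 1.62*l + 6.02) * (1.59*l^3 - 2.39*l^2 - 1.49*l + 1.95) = -10.2396*l^5 + 12.8158*l^4 + 23.0392*l^3 - 24.532*l^2 - 12.1288*l + 11.739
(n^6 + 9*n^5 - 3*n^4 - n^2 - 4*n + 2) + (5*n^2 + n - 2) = n^6 + 9*n^5 - 3*n^4 + 4*n^2 - 3*n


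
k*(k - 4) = k^2 - 4*k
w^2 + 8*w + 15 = (w + 3)*(w + 5)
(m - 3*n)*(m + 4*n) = m^2 + m*n - 12*n^2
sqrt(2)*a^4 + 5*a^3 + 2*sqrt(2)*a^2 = a^2*(a + 2*sqrt(2))*(sqrt(2)*a + 1)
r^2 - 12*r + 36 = (r - 6)^2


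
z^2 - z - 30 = (z - 6)*(z + 5)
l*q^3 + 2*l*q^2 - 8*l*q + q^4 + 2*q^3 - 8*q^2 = q*(l + q)*(q - 2)*(q + 4)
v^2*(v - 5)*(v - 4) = v^4 - 9*v^3 + 20*v^2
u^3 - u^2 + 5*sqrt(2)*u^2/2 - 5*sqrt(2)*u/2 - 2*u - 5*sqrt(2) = (u - 2)*(u + 1)*(u + 5*sqrt(2)/2)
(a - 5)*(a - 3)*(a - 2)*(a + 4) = a^4 - 6*a^3 - 9*a^2 + 94*a - 120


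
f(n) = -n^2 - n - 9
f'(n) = -2*n - 1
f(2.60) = -18.36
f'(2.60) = -6.20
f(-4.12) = -21.85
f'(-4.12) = 7.24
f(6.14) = -52.84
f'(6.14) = -13.28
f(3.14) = -22.00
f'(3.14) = -7.28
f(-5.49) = -33.65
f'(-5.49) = 9.98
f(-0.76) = -8.82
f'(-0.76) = 0.52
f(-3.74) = -19.25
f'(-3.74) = 6.48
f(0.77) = -10.36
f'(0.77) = -2.54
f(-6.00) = -39.00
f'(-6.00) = 11.00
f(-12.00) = -141.00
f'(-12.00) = 23.00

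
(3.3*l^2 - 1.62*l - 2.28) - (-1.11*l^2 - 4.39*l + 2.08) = 4.41*l^2 + 2.77*l - 4.36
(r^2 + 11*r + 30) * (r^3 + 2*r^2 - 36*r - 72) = r^5 + 13*r^4 + 16*r^3 - 408*r^2 - 1872*r - 2160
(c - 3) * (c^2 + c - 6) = c^3 - 2*c^2 - 9*c + 18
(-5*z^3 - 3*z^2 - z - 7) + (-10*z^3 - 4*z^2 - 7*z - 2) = -15*z^3 - 7*z^2 - 8*z - 9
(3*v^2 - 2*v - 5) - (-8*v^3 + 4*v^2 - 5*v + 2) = 8*v^3 - v^2 + 3*v - 7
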